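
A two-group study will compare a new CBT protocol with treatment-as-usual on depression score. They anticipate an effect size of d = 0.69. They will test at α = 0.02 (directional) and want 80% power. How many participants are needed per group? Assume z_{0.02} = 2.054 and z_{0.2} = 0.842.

n = 36 per group

For two independent groups with equal n: n = 2·((z_{α} + z_β) / d)².
z_{α} + z_β = 2.054 + 0.842 = 2.896.
n = 2 × (2.896 / 0.69)² = 2 × 4.197² = 2 × 17.62 = 35.2.
Round up to the next whole participant.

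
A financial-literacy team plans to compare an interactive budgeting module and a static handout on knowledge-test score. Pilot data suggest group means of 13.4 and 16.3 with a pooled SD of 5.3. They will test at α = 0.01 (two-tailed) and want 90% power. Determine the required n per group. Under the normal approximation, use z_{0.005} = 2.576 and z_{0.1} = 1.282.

n = 100 per group

Cohen's d = |M₁ − M₂| / SD_pooled = |13.4 − 16.3| / 5.3 = 2.9 / 5.3 = 0.547.
For two independent groups with equal n: n = 2·((z_{α/2} + z_β) / d)².
z_{α/2} + z_β = 2.576 + 1.282 = 3.858.
n = 2 × (3.858 / 0.547)² = 2 × 7.053² = 2 × 49.75 = 99.5.
Round up to the next whole participant.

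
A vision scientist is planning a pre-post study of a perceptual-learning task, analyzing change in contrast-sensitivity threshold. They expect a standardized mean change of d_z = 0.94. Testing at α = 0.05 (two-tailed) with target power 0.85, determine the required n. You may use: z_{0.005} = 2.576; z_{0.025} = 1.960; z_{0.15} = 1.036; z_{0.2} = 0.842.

For a paired (one-sample on differences) test: n = ((z_{α/2} + z_β) / d)².
z_{α/2} + z_β = 1.960 + 1.036 = 2.996.
n = (2.996 / 0.94)² = 3.187² = 10.16.
Round up.

n = 11 pairs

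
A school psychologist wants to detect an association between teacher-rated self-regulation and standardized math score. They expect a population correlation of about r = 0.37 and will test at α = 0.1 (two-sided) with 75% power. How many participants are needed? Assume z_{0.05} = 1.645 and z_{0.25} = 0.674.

n = 39

Fisher's z: C = ½·ln((1+r)/(1−r)) = ½·ln(2.1746) = 0.3884.
n = ((z_{α/2} + z_β)/C)² + 3.
(1.645 + 0.674) / 0.3884 = 2.319 / 0.3884 = 5.971.
n = 5.971² + 3 = 35.65 + 3 = 38.6.
Round up.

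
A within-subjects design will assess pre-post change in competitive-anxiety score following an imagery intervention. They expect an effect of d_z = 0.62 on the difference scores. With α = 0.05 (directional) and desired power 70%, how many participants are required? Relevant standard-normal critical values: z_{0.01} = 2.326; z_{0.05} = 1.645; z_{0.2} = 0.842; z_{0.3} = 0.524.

For a paired (one-sample on differences) test: n = ((z_{α} + z_β) / d)².
z_{α} + z_β = 1.645 + 0.524 = 2.169.
n = (2.169 / 0.62)² = 3.498² = 12.24.
Round up.

n = 13 pairs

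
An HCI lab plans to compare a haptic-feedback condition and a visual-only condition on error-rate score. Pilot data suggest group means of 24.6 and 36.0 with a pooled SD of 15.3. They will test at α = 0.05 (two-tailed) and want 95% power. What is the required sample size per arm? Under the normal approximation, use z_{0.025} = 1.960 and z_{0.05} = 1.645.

n = 47 per group

Cohen's d = |M₁ − M₂| / SD_pooled = |24.6 − 36.0| / 15.3 = 11.4 / 15.3 = 0.745.
For two independent groups with equal n: n = 2·((z_{α/2} + z_β) / d)².
z_{α/2} + z_β = 1.960 + 1.645 = 3.605.
n = 2 × (3.605 / 0.745)² = 2 × 4.839² = 2 × 23.42 = 46.8.
Round up to the next whole participant.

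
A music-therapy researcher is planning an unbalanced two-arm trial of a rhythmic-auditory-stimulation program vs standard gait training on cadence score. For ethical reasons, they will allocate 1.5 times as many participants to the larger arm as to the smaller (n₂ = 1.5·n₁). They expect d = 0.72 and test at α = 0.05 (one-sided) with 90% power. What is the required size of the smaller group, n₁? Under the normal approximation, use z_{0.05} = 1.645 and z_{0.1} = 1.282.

n₁ = 28

With allocation ratio k = n₂/n₁ = 1.5, Var(x̄₁−x̄₂) = σ²(1/n₁ + 1/(k·n₁)) = σ²·(k+1)/(k·n₁).
So n₁ = (1 + 1/k)·((z_{α} + z_β)/d)² = 1.667 × (2.927/0.72)².
n₁ = 1.667 × 16.53 = 27.5.
Round up: n₁ = 28, giving n₂ = 1.5 × 28 = 42.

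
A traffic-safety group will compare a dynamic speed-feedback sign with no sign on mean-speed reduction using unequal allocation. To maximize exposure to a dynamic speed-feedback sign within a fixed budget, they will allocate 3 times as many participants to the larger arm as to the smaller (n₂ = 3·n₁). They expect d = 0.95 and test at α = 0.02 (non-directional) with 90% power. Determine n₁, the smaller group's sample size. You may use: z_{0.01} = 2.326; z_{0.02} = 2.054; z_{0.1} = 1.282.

With allocation ratio k = n₂/n₁ = 3, Var(x̄₁−x̄₂) = σ²(1/n₁ + 1/(k·n₁)) = σ²·(k+1)/(k·n₁).
So n₁ = (1 + 1/k)·((z_{α/2} + z_β)/d)² = 1.333 × (3.608/0.95)².
n₁ = 1.333 × 14.42 = 19.2.
Round up: n₁ = 20, giving n₂ = 3 × 20 = 60.

n₁ = 20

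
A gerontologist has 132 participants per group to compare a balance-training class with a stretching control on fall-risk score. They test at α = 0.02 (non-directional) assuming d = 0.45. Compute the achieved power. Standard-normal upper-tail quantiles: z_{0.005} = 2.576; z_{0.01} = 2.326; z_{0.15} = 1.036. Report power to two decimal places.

power ≈ 0.91

For two equal groups, power = Φ(d·√(n/2) − z_{α/2}).
d·√(n/2) = 0.45 × √(132/2) = 0.45 × 8.124 = 3.656.
z_β = 3.656 − 2.326 = 1.330.
Power = Φ(1.330) = 0.908.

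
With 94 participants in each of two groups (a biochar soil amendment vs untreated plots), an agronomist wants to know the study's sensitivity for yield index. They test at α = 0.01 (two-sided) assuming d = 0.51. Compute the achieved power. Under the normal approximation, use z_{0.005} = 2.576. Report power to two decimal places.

power ≈ 0.82

For two equal groups, power = Φ(d·√(n/2) − z_{α/2}).
d·√(n/2) = 0.51 × √(94/2) = 0.51 × 6.856 = 3.496.
z_β = 3.496 − 2.576 = 0.920.
Power = Φ(0.920) = 0.821.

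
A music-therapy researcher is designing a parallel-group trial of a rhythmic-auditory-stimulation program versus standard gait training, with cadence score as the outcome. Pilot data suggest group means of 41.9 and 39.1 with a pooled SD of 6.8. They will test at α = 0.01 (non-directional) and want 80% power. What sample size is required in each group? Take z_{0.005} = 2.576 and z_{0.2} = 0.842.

n = 138 per group

Cohen's d = |M₁ − M₂| / SD_pooled = |41.9 − 39.1| / 6.8 = 2.8 / 6.8 = 0.412.
For two independent groups with equal n: n = 2·((z_{α/2} + z_β) / d)².
z_{α/2} + z_β = 2.576 + 0.842 = 3.418.
n = 2 × (3.418 / 0.412)² = 2 × 8.296² = 2 × 68.83 = 137.7.
Round up to the next whole participant.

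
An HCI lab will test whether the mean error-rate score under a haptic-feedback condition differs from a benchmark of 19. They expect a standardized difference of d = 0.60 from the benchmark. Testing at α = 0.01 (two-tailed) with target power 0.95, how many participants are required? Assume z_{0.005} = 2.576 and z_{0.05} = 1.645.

For a one-sample test: n = ((z_{α/2} + z_β) / d)².
z_{α/2} + z_β = 2.576 + 1.645 = 4.221.
n = (4.221 / 0.60)² = 7.035² = 49.49.
Round up.

n = 50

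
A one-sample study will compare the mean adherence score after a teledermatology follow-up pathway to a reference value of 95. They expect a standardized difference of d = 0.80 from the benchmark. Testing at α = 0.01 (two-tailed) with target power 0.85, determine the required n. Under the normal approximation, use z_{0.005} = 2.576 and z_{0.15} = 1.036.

n = 21

For a one-sample test: n = ((z_{α/2} + z_β) / d)².
z_{α/2} + z_β = 2.576 + 1.036 = 3.612.
n = (3.612 / 0.80)² = 4.515² = 20.39.
Round up.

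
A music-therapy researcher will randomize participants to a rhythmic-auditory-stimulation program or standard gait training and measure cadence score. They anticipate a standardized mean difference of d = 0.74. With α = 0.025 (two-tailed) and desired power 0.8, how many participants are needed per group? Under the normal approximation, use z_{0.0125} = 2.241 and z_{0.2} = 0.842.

n = 35 per group

For two independent groups with equal n: n = 2·((z_{α/2} + z_β) / d)².
z_{α/2} + z_β = 2.241 + 0.842 = 3.083.
n = 2 × (3.083 / 0.74)² = 2 × 4.166² = 2 × 17.36 = 34.7.
Round up to the next whole participant.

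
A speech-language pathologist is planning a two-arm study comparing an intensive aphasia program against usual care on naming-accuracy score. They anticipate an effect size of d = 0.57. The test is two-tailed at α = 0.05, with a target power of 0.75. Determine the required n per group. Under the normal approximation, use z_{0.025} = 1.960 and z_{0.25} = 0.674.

n = 43 per group

For two independent groups with equal n: n = 2·((z_{α/2} + z_β) / d)².
z_{α/2} + z_β = 1.960 + 0.674 = 2.634.
n = 2 × (2.634 / 0.57)² = 2 × 4.621² = 2 × 21.35 = 42.7.
Round up to the next whole participant.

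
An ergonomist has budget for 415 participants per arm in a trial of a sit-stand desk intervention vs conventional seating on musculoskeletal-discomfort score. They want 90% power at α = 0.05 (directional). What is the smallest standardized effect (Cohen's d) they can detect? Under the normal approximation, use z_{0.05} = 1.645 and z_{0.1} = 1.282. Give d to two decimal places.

For two independent groups of n = 415 each: d_min = (z_{α} + z_β)·√(2/n).
z-sum = 1.645 + 1.282 = 2.927.
d_min = 2.927 × √(2/415) = 2.927 × 0.0694 = 0.203.

d_min ≈ 0.20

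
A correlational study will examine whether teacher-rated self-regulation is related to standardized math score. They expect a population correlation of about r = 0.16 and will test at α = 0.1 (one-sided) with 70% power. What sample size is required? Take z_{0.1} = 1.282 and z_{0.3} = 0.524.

n = 129

Fisher's z: C = ½·ln((1+r)/(1−r)) = ½·ln(1.3810) = 0.1614.
n = ((z_{α} + z_β)/C)² + 3.
(1.282 + 0.524) / 0.1614 = 1.806 / 0.1614 = 11.190.
n = 11.190² + 3 = 125.21 + 3 = 128.2.
Round up.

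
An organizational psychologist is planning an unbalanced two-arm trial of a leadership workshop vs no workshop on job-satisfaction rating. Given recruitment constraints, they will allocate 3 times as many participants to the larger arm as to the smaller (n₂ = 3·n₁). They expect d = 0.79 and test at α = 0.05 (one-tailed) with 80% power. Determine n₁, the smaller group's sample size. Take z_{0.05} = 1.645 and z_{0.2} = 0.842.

n₁ = 14

With allocation ratio k = n₂/n₁ = 3, Var(x̄₁−x̄₂) = σ²(1/n₁ + 1/(k·n₁)) = σ²·(k+1)/(k·n₁).
So n₁ = (1 + 1/k)·((z_{α} + z_β)/d)² = 1.333 × (2.487/0.79)².
n₁ = 1.333 × 9.91 = 13.2.
Round up: n₁ = 14, giving n₂ = 3 × 14 = 42.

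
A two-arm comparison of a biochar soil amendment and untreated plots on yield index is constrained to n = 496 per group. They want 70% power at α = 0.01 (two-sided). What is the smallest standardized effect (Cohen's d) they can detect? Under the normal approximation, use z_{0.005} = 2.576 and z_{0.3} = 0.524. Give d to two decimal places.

For two independent groups of n = 496 each: d_min = (z_{α/2} + z_β)·√(2/n).
z-sum = 2.576 + 0.524 = 3.100.
d_min = 3.100 × √(2/496) = 3.100 × 0.0635 = 0.197.

d_min ≈ 0.20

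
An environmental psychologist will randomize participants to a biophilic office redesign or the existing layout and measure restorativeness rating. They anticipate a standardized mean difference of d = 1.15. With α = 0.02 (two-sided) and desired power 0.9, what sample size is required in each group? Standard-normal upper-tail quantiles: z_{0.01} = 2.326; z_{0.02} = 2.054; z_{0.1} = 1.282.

n = 20 per group

For two independent groups with equal n: n = 2·((z_{α/2} + z_β) / d)².
z_{α/2} + z_β = 2.326 + 1.282 = 3.608.
n = 2 × (3.608 / 1.15)² = 2 × 3.137² = 2 × 9.84 = 19.7.
Round up to the next whole participant.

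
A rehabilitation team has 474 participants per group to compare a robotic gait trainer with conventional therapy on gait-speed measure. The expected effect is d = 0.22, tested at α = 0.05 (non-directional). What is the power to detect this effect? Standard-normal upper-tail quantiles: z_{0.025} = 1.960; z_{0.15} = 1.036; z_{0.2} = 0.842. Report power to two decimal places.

power ≈ 0.92

For two equal groups, power = Φ(d·√(n/2) − z_{α/2}).
d·√(n/2) = 0.22 × √(474/2) = 0.22 × 15.395 = 3.387.
z_β = 3.387 − 1.960 = 1.427.
Power = Φ(1.427) = 0.923.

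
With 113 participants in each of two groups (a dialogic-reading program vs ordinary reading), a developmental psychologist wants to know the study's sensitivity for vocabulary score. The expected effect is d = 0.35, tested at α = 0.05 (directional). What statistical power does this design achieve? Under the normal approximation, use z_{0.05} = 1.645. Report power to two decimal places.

For two equal groups, power = Φ(d·√(n/2) − z_{α}).
d·√(n/2) = 0.35 × √(113/2) = 0.35 × 7.517 = 2.631.
z_β = 2.631 − 1.645 = 0.986.
Power = Φ(0.986) = 0.838.

power ≈ 0.84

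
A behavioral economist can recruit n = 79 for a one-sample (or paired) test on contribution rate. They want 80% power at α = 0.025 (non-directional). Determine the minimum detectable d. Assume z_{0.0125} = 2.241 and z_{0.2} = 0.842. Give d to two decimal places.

For a single sample (or paired design) of n = 79: d_min = (z_{α/2} + z_β)/√n.
z-sum = 2.241 + 0.842 = 3.083.
d_min = 3.083 / √79 = 3.083 / 8.888 = 0.347.

d_min ≈ 0.35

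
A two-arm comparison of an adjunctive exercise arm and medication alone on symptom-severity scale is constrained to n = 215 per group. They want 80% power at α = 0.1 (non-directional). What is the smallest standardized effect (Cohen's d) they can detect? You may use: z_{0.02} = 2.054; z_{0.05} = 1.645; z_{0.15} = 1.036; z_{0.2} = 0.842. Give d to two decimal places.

For two independent groups of n = 215 each: d_min = (z_{α/2} + z_β)·√(2/n).
z-sum = 1.645 + 0.842 = 2.487.
d_min = 2.487 × √(2/215) = 2.487 × 0.0964 = 0.240.

d_min ≈ 0.24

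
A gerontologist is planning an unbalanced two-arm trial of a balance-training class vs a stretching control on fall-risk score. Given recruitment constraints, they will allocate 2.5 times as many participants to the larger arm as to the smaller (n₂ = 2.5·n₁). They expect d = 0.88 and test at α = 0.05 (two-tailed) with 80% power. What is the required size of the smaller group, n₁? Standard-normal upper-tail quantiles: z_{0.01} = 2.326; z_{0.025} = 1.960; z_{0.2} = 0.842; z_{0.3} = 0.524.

n₁ = 15

With allocation ratio k = n₂/n₁ = 2.5, Var(x̄₁−x̄₂) = σ²(1/n₁ + 1/(k·n₁)) = σ²·(k+1)/(k·n₁).
So n₁ = (1 + 1/k)·((z_{α/2} + z_β)/d)² = 1.400 × (2.802/0.88)².
n₁ = 1.400 × 10.14 = 14.2.
Round up: n₁ = 15, giving n₂ = ⌈2.5 × 15⌉ = ⌈37.5⌉ = 38.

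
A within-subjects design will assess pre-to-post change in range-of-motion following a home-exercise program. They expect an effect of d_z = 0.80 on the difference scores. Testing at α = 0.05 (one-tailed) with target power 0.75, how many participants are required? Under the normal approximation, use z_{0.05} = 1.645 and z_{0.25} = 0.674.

For a paired (one-sample on differences) test: n = ((z_{α} + z_β) / d)².
z_{α} + z_β = 1.645 + 0.674 = 2.319.
n = (2.319 / 0.80)² = 2.899² = 8.40.
Round up.

n = 9 pairs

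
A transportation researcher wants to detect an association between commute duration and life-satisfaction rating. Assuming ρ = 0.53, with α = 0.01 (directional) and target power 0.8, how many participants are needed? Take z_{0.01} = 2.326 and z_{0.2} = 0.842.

n = 32

Fisher's z: C = ½·ln((1+r)/(1−r)) = ½·ln(3.2553) = 0.5901.
n = ((z_{α} + z_β)/C)² + 3.
(2.326 + 0.842) / 0.5901 = 3.168 / 0.5901 = 5.369.
n = 5.369² + 3 = 28.82 + 3 = 31.8.
Round up.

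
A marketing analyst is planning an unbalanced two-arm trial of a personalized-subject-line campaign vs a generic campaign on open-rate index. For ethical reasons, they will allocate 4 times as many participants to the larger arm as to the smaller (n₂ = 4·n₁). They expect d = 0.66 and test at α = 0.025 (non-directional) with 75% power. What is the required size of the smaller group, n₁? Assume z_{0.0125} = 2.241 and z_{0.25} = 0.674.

With allocation ratio k = n₂/n₁ = 4, Var(x̄₁−x̄₂) = σ²(1/n₁ + 1/(k·n₁)) = σ²·(k+1)/(k·n₁).
So n₁ = (1 + 1/k)·((z_{α/2} + z_β)/d)² = 1.250 × (2.915/0.66)².
n₁ = 1.250 × 19.51 = 24.4.
Round up: n₁ = 25, giving n₂ = 4 × 25 = 100.

n₁ = 25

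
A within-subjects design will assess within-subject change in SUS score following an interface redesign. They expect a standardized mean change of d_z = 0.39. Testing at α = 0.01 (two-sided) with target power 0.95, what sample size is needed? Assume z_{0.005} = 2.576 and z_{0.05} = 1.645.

n = 118 pairs

For a paired (one-sample on differences) test: n = ((z_{α/2} + z_β) / d)².
z_{α/2} + z_β = 2.576 + 1.645 = 4.221.
n = (4.221 / 0.39)² = 10.823² = 117.14.
Round up.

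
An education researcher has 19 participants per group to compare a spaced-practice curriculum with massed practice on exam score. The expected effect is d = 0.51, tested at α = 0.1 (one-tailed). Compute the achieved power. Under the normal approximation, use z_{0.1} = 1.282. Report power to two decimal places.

power ≈ 0.61

For two equal groups, power = Φ(d·√(n/2) − z_{α}).
d·√(n/2) = 0.51 × √(19/2) = 0.51 × 3.082 = 1.572.
z_β = 1.572 − 1.282 = 0.290.
Power = Φ(0.290) = 0.614.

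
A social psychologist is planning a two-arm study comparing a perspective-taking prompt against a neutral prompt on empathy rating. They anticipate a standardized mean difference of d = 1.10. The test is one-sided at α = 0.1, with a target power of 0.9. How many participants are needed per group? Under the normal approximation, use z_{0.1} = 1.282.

For two independent groups with equal n: n = 2·((z_{α} + z_β) / d)².
z_{α} + z_β = 1.282 + 1.282 = 2.564.
n = 2 × (2.564 / 1.10)² = 2 × 2.331² = 2 × 5.43 = 10.9.
Round up to the next whole participant.

n = 11 per group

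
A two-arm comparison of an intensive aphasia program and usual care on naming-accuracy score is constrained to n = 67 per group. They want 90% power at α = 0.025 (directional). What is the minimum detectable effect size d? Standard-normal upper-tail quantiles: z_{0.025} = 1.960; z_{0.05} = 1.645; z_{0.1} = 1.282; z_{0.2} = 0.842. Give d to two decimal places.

For two independent groups of n = 67 each: d_min = (z_{α} + z_β)·√(2/n).
z-sum = 1.960 + 1.282 = 3.242.
d_min = 3.242 × √(2/67) = 3.242 × 0.1728 = 0.560.

d_min ≈ 0.56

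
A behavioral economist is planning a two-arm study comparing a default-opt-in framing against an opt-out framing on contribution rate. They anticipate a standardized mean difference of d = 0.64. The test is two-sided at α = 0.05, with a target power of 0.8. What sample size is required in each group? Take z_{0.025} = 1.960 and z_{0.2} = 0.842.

For two independent groups with equal n: n = 2·((z_{α/2} + z_β) / d)².
z_{α/2} + z_β = 1.960 + 0.842 = 2.802.
n = 2 × (2.802 / 0.64)² = 2 × 4.378² = 2 × 19.17 = 38.3.
Round up to the next whole participant.

n = 39 per group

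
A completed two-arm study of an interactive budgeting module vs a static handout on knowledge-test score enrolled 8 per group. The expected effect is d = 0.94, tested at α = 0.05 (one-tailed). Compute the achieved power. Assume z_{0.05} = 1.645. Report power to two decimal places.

power ≈ 0.59

For two equal groups, power = Φ(d·√(n/2) − z_{α}).
d·√(n/2) = 0.94 × √(8/2) = 0.94 × 2.000 = 1.880.
z_β = 1.880 − 1.645 = 0.235.
Power = Φ(0.235) = 0.593.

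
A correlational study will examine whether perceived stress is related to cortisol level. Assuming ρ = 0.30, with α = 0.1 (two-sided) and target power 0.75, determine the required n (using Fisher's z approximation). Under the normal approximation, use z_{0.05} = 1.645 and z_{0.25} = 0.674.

n = 60

Fisher's z: C = ½·ln((1+r)/(1−r)) = ½·ln(1.8571) = 0.3095.
n = ((z_{α/2} + z_β)/C)² + 3.
(1.645 + 0.674) / 0.3095 = 2.319 / 0.3095 = 7.493.
n = 7.493² + 3 = 56.14 + 3 = 59.1.
Round up.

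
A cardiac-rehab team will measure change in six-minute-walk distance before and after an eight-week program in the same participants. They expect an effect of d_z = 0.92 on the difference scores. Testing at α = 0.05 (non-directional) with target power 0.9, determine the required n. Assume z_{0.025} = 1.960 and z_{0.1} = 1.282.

n = 13 pairs

For a paired (one-sample on differences) test: n = ((z_{α/2} + z_β) / d)².
z_{α/2} + z_β = 1.960 + 1.282 = 3.242.
n = (3.242 / 0.92)² = 3.524² = 12.42.
Round up.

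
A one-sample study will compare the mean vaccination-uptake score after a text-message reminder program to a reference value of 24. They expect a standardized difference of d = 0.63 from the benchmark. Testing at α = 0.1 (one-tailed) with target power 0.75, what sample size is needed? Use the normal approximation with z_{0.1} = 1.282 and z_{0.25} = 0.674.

n = 10

For a one-sample test: n = ((z_{α} + z_β) / d)².
z_{α} + z_β = 1.282 + 0.674 = 1.956.
n = (1.956 / 0.63)² = 3.105² = 9.64.
Round up.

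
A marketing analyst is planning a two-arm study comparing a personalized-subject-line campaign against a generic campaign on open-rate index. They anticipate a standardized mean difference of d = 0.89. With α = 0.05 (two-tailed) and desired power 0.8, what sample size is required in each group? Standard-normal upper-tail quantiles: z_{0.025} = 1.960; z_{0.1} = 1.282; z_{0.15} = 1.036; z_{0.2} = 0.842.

For two independent groups with equal n: n = 2·((z_{α/2} + z_β) / d)².
z_{α/2} + z_β = 1.960 + 0.842 = 2.802.
n = 2 × (2.802 / 0.89)² = 2 × 3.148² = 2 × 9.91 = 19.8.
Round up to the next whole participant.

n = 20 per group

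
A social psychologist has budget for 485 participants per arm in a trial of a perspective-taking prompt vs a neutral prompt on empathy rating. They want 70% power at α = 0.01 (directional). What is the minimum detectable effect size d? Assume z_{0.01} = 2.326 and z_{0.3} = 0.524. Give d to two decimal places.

d_min ≈ 0.18

For two independent groups of n = 485 each: d_min = (z_{α} + z_β)·√(2/n).
z-sum = 2.326 + 0.524 = 2.850.
d_min = 2.850 × √(2/485) = 2.850 × 0.0642 = 0.183.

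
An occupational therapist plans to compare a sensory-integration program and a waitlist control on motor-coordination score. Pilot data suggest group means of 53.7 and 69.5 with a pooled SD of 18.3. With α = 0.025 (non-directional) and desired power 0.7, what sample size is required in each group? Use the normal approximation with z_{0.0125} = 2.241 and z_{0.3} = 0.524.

n = 21 per group

Cohen's d = |M₁ − M₂| / SD_pooled = |53.7 − 69.5| / 18.3 = 15.8 / 18.3 = 0.863.
For two independent groups with equal n: n = 2·((z_{α/2} + z_β) / d)².
z_{α/2} + z_β = 2.241 + 0.524 = 2.765.
n = 2 × (2.765 / 0.863)² = 2 × 3.204² = 2 × 10.27 = 20.5.
Round up to the next whole participant.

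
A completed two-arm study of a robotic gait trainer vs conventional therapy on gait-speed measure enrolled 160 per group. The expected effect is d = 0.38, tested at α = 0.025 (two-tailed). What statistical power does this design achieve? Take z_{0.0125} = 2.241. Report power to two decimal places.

power ≈ 0.88

For two equal groups, power = Φ(d·√(n/2) − z_{α/2}).
d·√(n/2) = 0.38 × √(160/2) = 0.38 × 8.944 = 3.399.
z_β = 3.399 − 2.241 = 1.158.
Power = Φ(1.158) = 0.877.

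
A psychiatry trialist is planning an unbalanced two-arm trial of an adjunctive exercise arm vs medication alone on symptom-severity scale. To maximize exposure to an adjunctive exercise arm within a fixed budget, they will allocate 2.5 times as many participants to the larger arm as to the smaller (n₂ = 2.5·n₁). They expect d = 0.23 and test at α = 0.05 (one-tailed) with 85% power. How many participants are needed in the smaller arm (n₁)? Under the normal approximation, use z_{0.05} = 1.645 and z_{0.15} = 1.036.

With allocation ratio k = n₂/n₁ = 2.5, Var(x̄₁−x̄₂) = σ²(1/n₁ + 1/(k·n₁)) = σ²·(k+1)/(k·n₁).
So n₁ = (1 + 1/k)·((z_{α} + z_β)/d)² = 1.400 × (2.681/0.23)².
n₁ = 1.400 × 135.87 = 190.2.
Round up: n₁ = 191, giving n₂ = ⌈2.5 × 191⌉ = ⌈477.5⌉ = 478.

n₁ = 191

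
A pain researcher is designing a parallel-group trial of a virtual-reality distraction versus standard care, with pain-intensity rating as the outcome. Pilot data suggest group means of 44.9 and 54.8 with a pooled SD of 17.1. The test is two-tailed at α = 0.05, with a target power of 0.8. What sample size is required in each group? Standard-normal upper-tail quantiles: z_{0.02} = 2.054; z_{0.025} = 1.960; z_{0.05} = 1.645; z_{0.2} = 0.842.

Cohen's d = |M₁ − M₂| / SD_pooled = |44.9 − 54.8| / 17.1 = 9.9 / 17.1 = 0.579.
For two independent groups with equal n: n = 2·((z_{α/2} + z_β) / d)².
z_{α/2} + z_β = 1.960 + 0.842 = 2.802.
n = 2 × (2.802 / 0.579)² = 2 × 4.839² = 2 × 23.42 = 46.8.
Round up to the next whole participant.

n = 47 per group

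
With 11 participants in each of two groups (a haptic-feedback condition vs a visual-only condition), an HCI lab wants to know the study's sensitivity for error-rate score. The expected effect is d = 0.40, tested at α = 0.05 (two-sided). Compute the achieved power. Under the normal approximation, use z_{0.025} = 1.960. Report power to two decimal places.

power ≈ 0.15

For two equal groups, power = Φ(d·√(n/2) − z_{α/2}).
d·√(n/2) = 0.40 × √(11/2) = 0.40 × 2.345 = 0.938.
z_β = 0.938 − 1.960 = -1.022.
Power = Φ(-1.022) = 0.153.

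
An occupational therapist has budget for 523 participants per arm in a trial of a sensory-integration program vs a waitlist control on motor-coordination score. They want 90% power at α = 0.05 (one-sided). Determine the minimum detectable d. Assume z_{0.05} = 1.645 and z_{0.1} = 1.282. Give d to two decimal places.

d_min ≈ 0.18

For two independent groups of n = 523 each: d_min = (z_{α} + z_β)·√(2/n).
z-sum = 1.645 + 1.282 = 2.927.
d_min = 2.927 × √(2/523) = 2.927 × 0.0618 = 0.181.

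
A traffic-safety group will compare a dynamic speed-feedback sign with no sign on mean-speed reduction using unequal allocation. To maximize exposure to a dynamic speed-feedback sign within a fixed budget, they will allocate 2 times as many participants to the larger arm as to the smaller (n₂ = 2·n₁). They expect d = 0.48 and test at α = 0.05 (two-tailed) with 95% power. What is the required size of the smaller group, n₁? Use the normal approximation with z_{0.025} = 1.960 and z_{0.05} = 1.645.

n₁ = 85

With allocation ratio k = n₂/n₁ = 2, Var(x̄₁−x̄₂) = σ²(1/n₁ + 1/(k·n₁)) = σ²·(k+1)/(k·n₁).
So n₁ = (1 + 1/k)·((z_{α/2} + z_β)/d)² = 1.500 × (3.605/0.48)².
n₁ = 1.500 × 56.41 = 84.6.
Round up: n₁ = 85, giving n₂ = 2 × 85 = 170.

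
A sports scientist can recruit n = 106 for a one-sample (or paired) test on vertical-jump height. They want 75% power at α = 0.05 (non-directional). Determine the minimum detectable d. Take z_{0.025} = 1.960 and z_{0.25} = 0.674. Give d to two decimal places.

d_min ≈ 0.26

For a single sample (or paired design) of n = 106: d_min = (z_{α/2} + z_β)/√n.
z-sum = 1.960 + 0.674 = 2.634.
d_min = 2.634 / √106 = 2.634 / 10.296 = 0.256.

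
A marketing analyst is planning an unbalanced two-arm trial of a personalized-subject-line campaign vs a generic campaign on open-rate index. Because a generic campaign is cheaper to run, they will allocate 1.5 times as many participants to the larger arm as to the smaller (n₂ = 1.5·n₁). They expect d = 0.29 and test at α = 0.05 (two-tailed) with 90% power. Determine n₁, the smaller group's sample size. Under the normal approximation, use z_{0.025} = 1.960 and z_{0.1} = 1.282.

n₁ = 209

With allocation ratio k = n₂/n₁ = 1.5, Var(x̄₁−x̄₂) = σ²(1/n₁ + 1/(k·n₁)) = σ²·(k+1)/(k·n₁).
So n₁ = (1 + 1/k)·((z_{α/2} + z_β)/d)² = 1.667 × (3.242/0.29)².
n₁ = 1.667 × 124.98 = 208.3.
Round up: n₁ = 209, giving n₂ = ⌈1.5 × 209⌉ = ⌈313.5⌉ = 314.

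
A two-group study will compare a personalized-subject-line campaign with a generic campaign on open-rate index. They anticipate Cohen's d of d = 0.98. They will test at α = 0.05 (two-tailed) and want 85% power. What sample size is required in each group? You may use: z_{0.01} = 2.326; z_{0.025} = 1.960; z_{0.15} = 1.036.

For two independent groups with equal n: n = 2·((z_{α/2} + z_β) / d)².
z_{α/2} + z_β = 1.960 + 1.036 = 2.996.
n = 2 × (2.996 / 0.98)² = 2 × 3.057² = 2 × 9.35 = 18.7.
Round up to the next whole participant.

n = 19 per group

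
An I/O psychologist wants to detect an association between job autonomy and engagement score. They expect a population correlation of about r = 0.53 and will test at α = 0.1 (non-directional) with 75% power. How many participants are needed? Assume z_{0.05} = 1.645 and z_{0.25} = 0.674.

Fisher's z: C = ½·ln((1+r)/(1−r)) = ½·ln(3.2553) = 0.5901.
n = ((z_{α/2} + z_β)/C)² + 3.
(1.645 + 0.674) / 0.5901 = 2.319 / 0.5901 = 3.930.
n = 3.930² + 3 = 15.44 + 3 = 18.4.
Round up.

n = 19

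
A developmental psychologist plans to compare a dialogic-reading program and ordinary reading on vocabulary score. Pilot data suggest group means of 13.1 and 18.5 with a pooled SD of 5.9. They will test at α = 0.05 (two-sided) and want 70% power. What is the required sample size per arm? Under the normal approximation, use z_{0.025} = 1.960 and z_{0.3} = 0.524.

n = 15 per group

Cohen's d = |M₁ − M₂| / SD_pooled = |13.1 − 18.5| / 5.9 = 5.4 / 5.9 = 0.915.
For two independent groups with equal n: n = 2·((z_{α/2} + z_β) / d)².
z_{α/2} + z_β = 1.960 + 0.524 = 2.484.
n = 2 × (2.484 / 0.915)² = 2 × 2.715² = 2 × 7.37 = 14.7.
Round up to the next whole participant.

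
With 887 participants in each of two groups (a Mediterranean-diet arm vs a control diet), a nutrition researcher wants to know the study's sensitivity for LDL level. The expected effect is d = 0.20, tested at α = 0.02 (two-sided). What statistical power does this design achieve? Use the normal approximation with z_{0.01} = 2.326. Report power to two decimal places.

For two equal groups, power = Φ(d·√(n/2) − z_{α/2}).
d·√(n/2) = 0.20 × √(887/2) = 0.20 × 21.059 = 4.212.
z_β = 4.212 − 2.326 = 1.886.
Power = Φ(1.886) = 0.970.

power ≈ 0.97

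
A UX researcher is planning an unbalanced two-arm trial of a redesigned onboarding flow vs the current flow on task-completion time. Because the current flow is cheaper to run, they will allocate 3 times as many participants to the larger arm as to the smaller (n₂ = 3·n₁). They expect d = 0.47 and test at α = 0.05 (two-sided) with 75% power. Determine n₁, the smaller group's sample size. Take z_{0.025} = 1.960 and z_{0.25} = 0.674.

With allocation ratio k = n₂/n₁ = 3, Var(x̄₁−x̄₂) = σ²(1/n₁ + 1/(k·n₁)) = σ²·(k+1)/(k·n₁).
So n₁ = (1 + 1/k)·((z_{α/2} + z_β)/d)² = 1.333 × (2.634/0.47)².
n₁ = 1.333 × 31.41 = 41.9.
Round up: n₁ = 42, giving n₂ = 3 × 42 = 126.

n₁ = 42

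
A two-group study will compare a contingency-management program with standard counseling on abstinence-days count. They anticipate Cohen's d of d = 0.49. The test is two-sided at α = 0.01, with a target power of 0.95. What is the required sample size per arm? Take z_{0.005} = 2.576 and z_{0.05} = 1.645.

For two independent groups with equal n: n = 2·((z_{α/2} + z_β) / d)².
z_{α/2} + z_β = 2.576 + 1.645 = 4.221.
n = 2 × (4.221 / 0.49)² = 2 × 8.614² = 2 × 74.21 = 148.4.
Round up to the next whole participant.

n = 149 per group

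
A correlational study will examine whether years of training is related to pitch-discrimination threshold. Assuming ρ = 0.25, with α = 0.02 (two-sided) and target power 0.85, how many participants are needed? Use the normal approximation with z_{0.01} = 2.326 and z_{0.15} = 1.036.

Fisher's z: C = ½·ln((1+r)/(1−r)) = ½·ln(1.6667) = 0.2554.
n = ((z_{α/2} + z_β)/C)² + 3.
(2.326 + 1.036) / 0.2554 = 3.362 / 0.2554 = 13.164.
n = 13.164² + 3 = 173.28 + 3 = 176.3.
Round up.

n = 177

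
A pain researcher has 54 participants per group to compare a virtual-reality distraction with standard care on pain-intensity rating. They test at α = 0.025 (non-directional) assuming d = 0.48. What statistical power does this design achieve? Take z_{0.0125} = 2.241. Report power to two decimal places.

For two equal groups, power = Φ(d·√(n/2) − z_{α/2}).
d·√(n/2) = 0.48 × √(54/2) = 0.48 × 5.196 = 2.494.
z_β = 2.494 − 2.241 = 0.253.
Power = Φ(0.253) = 0.600.

power ≈ 0.60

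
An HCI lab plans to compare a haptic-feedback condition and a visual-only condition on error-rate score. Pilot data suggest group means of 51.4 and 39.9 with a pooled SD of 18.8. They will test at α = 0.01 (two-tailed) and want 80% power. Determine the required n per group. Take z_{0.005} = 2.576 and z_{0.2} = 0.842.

n = 63 per group

Cohen's d = |M₁ − M₂| / SD_pooled = |51.4 − 39.9| / 18.8 = 11.5 / 18.8 = 0.612.
For two independent groups with equal n: n = 2·((z_{α/2} + z_β) / d)².
z_{α/2} + z_β = 2.576 + 0.842 = 3.418.
n = 2 × (3.418 / 0.612)² = 2 × 5.585² = 2 × 31.19 = 62.4.
Round up to the next whole participant.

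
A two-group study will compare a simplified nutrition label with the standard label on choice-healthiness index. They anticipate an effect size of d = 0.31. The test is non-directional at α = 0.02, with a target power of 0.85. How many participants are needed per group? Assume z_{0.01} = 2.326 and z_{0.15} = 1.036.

n = 236 per group

For two independent groups with equal n: n = 2·((z_{α/2} + z_β) / d)².
z_{α/2} + z_β = 2.326 + 1.036 = 3.362.
n = 2 × (3.362 / 0.31)² = 2 × 10.845² = 2 × 117.62 = 235.2.
Round up to the next whole participant.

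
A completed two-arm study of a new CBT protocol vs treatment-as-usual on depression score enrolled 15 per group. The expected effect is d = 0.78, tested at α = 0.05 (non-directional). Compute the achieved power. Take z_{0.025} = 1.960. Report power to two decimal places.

power ≈ 0.57

For two equal groups, power = Φ(d·√(n/2) − z_{α/2}).
d·√(n/2) = 0.78 × √(15/2) = 0.78 × 2.739 = 2.136.
z_β = 2.136 − 1.960 = 0.176.
Power = Φ(0.176) = 0.570.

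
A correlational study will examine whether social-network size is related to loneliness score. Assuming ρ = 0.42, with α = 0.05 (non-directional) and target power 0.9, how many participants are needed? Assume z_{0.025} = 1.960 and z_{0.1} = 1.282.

Fisher's z: C = ½·ln((1+r)/(1−r)) = ½·ln(2.4483) = 0.4477.
n = ((z_{α/2} + z_β)/C)² + 3.
(1.960 + 1.282) / 0.4477 = 3.242 / 0.4477 = 7.241.
n = 7.241² + 3 = 52.44 + 3 = 55.4.
Round up.

n = 56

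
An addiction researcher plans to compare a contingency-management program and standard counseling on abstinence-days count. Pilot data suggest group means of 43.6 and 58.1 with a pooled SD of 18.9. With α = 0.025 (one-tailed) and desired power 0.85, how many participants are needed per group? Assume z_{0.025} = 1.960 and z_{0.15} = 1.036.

n = 31 per group

Cohen's d = |M₁ − M₂| / SD_pooled = |43.6 − 58.1| / 18.9 = 14.5 / 18.9 = 0.767.
For two independent groups with equal n: n = 2·((z_{α} + z_β) / d)².
z_{α} + z_β = 1.960 + 1.036 = 2.996.
n = 2 × (2.996 / 0.767)² = 2 × 3.906² = 2 × 15.26 = 30.5.
Round up to the next whole participant.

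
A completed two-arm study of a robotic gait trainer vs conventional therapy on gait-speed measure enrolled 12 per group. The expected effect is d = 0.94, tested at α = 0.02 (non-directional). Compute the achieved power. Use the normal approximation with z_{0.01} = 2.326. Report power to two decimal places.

For two equal groups, power = Φ(d·√(n/2) − z_{α/2}).
d·√(n/2) = 0.94 × √(12/2) = 0.94 × 2.449 = 2.303.
z_β = 2.303 − 2.326 = -0.023.
Power = Φ(-0.023) = 0.491.

power ≈ 0.49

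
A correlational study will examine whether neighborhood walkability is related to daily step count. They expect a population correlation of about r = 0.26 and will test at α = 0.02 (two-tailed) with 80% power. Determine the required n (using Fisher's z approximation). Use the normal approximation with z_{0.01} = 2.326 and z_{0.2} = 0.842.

n = 145

Fisher's z: C = ½·ln((1+r)/(1−r)) = ½·ln(1.7027) = 0.2661.
n = ((z_{α/2} + z_β)/C)² + 3.
(2.326 + 0.842) / 0.2661 = 3.168 / 0.2661 = 11.905.
n = 11.905² + 3 = 141.74 + 3 = 144.7.
Round up.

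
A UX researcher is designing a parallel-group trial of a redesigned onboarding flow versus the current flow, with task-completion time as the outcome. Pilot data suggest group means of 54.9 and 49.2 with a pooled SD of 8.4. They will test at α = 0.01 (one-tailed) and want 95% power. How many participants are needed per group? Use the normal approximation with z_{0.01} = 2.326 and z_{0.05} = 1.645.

n = 69 per group

Cohen's d = |M₁ − M₂| / SD_pooled = |54.9 − 49.2| / 8.4 = 5.7 / 8.4 = 0.679.
For two independent groups with equal n: n = 2·((z_{α} + z_β) / d)².
z_{α} + z_β = 2.326 + 1.645 = 3.971.
n = 2 × (3.971 / 0.679)² = 2 × 5.848² = 2 × 34.20 = 68.4.
Round up to the next whole participant.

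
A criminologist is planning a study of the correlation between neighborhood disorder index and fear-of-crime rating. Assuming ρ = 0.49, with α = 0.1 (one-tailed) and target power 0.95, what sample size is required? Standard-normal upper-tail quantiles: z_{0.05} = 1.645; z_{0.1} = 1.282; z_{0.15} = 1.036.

n = 33

Fisher's z: C = ½·ln((1+r)/(1−r)) = ½·ln(2.9216) = 0.5361.
n = ((z_{α} + z_β)/C)² + 3.
(1.282 + 1.645) / 0.5361 = 2.927 / 0.5361 = 5.460.
n = 5.460² + 3 = 29.81 + 3 = 32.8.
Round up.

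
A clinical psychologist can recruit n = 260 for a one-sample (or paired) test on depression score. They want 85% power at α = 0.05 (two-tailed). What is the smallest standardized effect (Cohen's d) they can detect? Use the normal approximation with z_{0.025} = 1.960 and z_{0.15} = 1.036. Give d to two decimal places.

d_min ≈ 0.19

For a single sample (or paired design) of n = 260: d_min = (z_{α/2} + z_β)/√n.
z-sum = 1.960 + 1.036 = 2.996.
d_min = 2.996 / √260 = 2.996 / 16.125 = 0.186.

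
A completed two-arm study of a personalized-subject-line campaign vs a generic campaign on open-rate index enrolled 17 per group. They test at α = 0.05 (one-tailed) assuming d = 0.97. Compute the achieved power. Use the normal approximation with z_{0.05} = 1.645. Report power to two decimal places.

For two equal groups, power = Φ(d·√(n/2) − z_{α}).
d·√(n/2) = 0.97 × √(17/2) = 0.97 × 2.915 = 2.828.
z_β = 2.828 − 1.645 = 1.183.
Power = Φ(1.183) = 0.882.

power ≈ 0.88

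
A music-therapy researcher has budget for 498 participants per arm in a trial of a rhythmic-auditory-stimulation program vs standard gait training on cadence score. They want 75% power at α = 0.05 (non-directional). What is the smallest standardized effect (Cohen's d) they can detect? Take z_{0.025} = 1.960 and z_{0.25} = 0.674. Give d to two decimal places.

d_min ≈ 0.17

For two independent groups of n = 498 each: d_min = (z_{α/2} + z_β)·√(2/n).
z-sum = 1.960 + 0.674 = 2.634.
d_min = 2.634 × √(2/498) = 2.634 × 0.0634 = 0.167.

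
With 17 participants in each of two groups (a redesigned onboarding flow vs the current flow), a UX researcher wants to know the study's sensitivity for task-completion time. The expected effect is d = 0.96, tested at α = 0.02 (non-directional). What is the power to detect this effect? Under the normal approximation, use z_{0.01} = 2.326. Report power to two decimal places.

power ≈ 0.68

For two equal groups, power = Φ(d·√(n/2) − z_{α/2}).
d·√(n/2) = 0.96 × √(17/2) = 0.96 × 2.915 = 2.799.
z_β = 2.799 − 2.326 = 0.473.
Power = Φ(0.473) = 0.682.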